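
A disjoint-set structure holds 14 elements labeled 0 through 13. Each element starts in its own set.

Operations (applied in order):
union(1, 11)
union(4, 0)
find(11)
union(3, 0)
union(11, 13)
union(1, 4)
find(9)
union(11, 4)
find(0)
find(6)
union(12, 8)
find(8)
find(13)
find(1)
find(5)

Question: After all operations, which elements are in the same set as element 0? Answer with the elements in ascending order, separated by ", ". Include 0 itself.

Step 1: union(1, 11) -> merged; set of 1 now {1, 11}
Step 2: union(4, 0) -> merged; set of 4 now {0, 4}
Step 3: find(11) -> no change; set of 11 is {1, 11}
Step 4: union(3, 0) -> merged; set of 3 now {0, 3, 4}
Step 5: union(11, 13) -> merged; set of 11 now {1, 11, 13}
Step 6: union(1, 4) -> merged; set of 1 now {0, 1, 3, 4, 11, 13}
Step 7: find(9) -> no change; set of 9 is {9}
Step 8: union(11, 4) -> already same set; set of 11 now {0, 1, 3, 4, 11, 13}
Step 9: find(0) -> no change; set of 0 is {0, 1, 3, 4, 11, 13}
Step 10: find(6) -> no change; set of 6 is {6}
Step 11: union(12, 8) -> merged; set of 12 now {8, 12}
Step 12: find(8) -> no change; set of 8 is {8, 12}
Step 13: find(13) -> no change; set of 13 is {0, 1, 3, 4, 11, 13}
Step 14: find(1) -> no change; set of 1 is {0, 1, 3, 4, 11, 13}
Step 15: find(5) -> no change; set of 5 is {5}
Component of 0: {0, 1, 3, 4, 11, 13}

Answer: 0, 1, 3, 4, 11, 13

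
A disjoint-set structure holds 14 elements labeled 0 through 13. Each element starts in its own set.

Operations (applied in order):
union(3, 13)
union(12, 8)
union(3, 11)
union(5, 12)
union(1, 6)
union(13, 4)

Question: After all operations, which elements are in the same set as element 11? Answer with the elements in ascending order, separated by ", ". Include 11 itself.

Answer: 3, 4, 11, 13

Derivation:
Step 1: union(3, 13) -> merged; set of 3 now {3, 13}
Step 2: union(12, 8) -> merged; set of 12 now {8, 12}
Step 3: union(3, 11) -> merged; set of 3 now {3, 11, 13}
Step 4: union(5, 12) -> merged; set of 5 now {5, 8, 12}
Step 5: union(1, 6) -> merged; set of 1 now {1, 6}
Step 6: union(13, 4) -> merged; set of 13 now {3, 4, 11, 13}
Component of 11: {3, 4, 11, 13}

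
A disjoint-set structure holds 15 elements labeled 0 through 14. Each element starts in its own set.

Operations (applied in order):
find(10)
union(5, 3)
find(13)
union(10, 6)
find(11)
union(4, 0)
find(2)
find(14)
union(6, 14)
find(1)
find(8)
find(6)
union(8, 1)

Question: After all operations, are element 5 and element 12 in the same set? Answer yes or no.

Step 1: find(10) -> no change; set of 10 is {10}
Step 2: union(5, 3) -> merged; set of 5 now {3, 5}
Step 3: find(13) -> no change; set of 13 is {13}
Step 4: union(10, 6) -> merged; set of 10 now {6, 10}
Step 5: find(11) -> no change; set of 11 is {11}
Step 6: union(4, 0) -> merged; set of 4 now {0, 4}
Step 7: find(2) -> no change; set of 2 is {2}
Step 8: find(14) -> no change; set of 14 is {14}
Step 9: union(6, 14) -> merged; set of 6 now {6, 10, 14}
Step 10: find(1) -> no change; set of 1 is {1}
Step 11: find(8) -> no change; set of 8 is {8}
Step 12: find(6) -> no change; set of 6 is {6, 10, 14}
Step 13: union(8, 1) -> merged; set of 8 now {1, 8}
Set of 5: {3, 5}; 12 is not a member.

Answer: no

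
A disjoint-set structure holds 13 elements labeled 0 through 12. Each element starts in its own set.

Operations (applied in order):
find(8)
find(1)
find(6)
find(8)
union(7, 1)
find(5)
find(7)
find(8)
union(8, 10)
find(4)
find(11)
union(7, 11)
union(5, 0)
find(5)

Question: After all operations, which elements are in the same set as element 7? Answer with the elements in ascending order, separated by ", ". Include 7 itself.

Answer: 1, 7, 11

Derivation:
Step 1: find(8) -> no change; set of 8 is {8}
Step 2: find(1) -> no change; set of 1 is {1}
Step 3: find(6) -> no change; set of 6 is {6}
Step 4: find(8) -> no change; set of 8 is {8}
Step 5: union(7, 1) -> merged; set of 7 now {1, 7}
Step 6: find(5) -> no change; set of 5 is {5}
Step 7: find(7) -> no change; set of 7 is {1, 7}
Step 8: find(8) -> no change; set of 8 is {8}
Step 9: union(8, 10) -> merged; set of 8 now {8, 10}
Step 10: find(4) -> no change; set of 4 is {4}
Step 11: find(11) -> no change; set of 11 is {11}
Step 12: union(7, 11) -> merged; set of 7 now {1, 7, 11}
Step 13: union(5, 0) -> merged; set of 5 now {0, 5}
Step 14: find(5) -> no change; set of 5 is {0, 5}
Component of 7: {1, 7, 11}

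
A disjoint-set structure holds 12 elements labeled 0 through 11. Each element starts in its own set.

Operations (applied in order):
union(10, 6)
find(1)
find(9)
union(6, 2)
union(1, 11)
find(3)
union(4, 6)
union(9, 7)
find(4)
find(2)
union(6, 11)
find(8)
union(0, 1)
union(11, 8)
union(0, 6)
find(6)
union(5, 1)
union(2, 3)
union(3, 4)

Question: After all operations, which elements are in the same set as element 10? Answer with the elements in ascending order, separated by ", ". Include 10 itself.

Step 1: union(10, 6) -> merged; set of 10 now {6, 10}
Step 2: find(1) -> no change; set of 1 is {1}
Step 3: find(9) -> no change; set of 9 is {9}
Step 4: union(6, 2) -> merged; set of 6 now {2, 6, 10}
Step 5: union(1, 11) -> merged; set of 1 now {1, 11}
Step 6: find(3) -> no change; set of 3 is {3}
Step 7: union(4, 6) -> merged; set of 4 now {2, 4, 6, 10}
Step 8: union(9, 7) -> merged; set of 9 now {7, 9}
Step 9: find(4) -> no change; set of 4 is {2, 4, 6, 10}
Step 10: find(2) -> no change; set of 2 is {2, 4, 6, 10}
Step 11: union(6, 11) -> merged; set of 6 now {1, 2, 4, 6, 10, 11}
Step 12: find(8) -> no change; set of 8 is {8}
Step 13: union(0, 1) -> merged; set of 0 now {0, 1, 2, 4, 6, 10, 11}
Step 14: union(11, 8) -> merged; set of 11 now {0, 1, 2, 4, 6, 8, 10, 11}
Step 15: union(0, 6) -> already same set; set of 0 now {0, 1, 2, 4, 6, 8, 10, 11}
Step 16: find(6) -> no change; set of 6 is {0, 1, 2, 4, 6, 8, 10, 11}
Step 17: union(5, 1) -> merged; set of 5 now {0, 1, 2, 4, 5, 6, 8, 10, 11}
Step 18: union(2, 3) -> merged; set of 2 now {0, 1, 2, 3, 4, 5, 6, 8, 10, 11}
Step 19: union(3, 4) -> already same set; set of 3 now {0, 1, 2, 3, 4, 5, 6, 8, 10, 11}
Component of 10: {0, 1, 2, 3, 4, 5, 6, 8, 10, 11}

Answer: 0, 1, 2, 3, 4, 5, 6, 8, 10, 11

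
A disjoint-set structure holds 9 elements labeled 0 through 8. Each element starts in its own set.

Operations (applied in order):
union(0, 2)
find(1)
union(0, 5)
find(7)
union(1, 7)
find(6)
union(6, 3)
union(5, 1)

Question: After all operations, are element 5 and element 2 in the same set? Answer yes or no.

Step 1: union(0, 2) -> merged; set of 0 now {0, 2}
Step 2: find(1) -> no change; set of 1 is {1}
Step 3: union(0, 5) -> merged; set of 0 now {0, 2, 5}
Step 4: find(7) -> no change; set of 7 is {7}
Step 5: union(1, 7) -> merged; set of 1 now {1, 7}
Step 6: find(6) -> no change; set of 6 is {6}
Step 7: union(6, 3) -> merged; set of 6 now {3, 6}
Step 8: union(5, 1) -> merged; set of 5 now {0, 1, 2, 5, 7}
Set of 5: {0, 1, 2, 5, 7}; 2 is a member.

Answer: yes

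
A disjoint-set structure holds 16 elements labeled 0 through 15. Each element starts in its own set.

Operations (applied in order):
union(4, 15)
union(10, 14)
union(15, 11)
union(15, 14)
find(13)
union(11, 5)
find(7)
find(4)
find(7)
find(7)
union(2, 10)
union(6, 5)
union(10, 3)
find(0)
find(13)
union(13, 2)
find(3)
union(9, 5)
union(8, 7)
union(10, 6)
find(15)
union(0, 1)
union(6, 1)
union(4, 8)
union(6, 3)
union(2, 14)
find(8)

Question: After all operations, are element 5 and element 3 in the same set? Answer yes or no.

Answer: yes

Derivation:
Step 1: union(4, 15) -> merged; set of 4 now {4, 15}
Step 2: union(10, 14) -> merged; set of 10 now {10, 14}
Step 3: union(15, 11) -> merged; set of 15 now {4, 11, 15}
Step 4: union(15, 14) -> merged; set of 15 now {4, 10, 11, 14, 15}
Step 5: find(13) -> no change; set of 13 is {13}
Step 6: union(11, 5) -> merged; set of 11 now {4, 5, 10, 11, 14, 15}
Step 7: find(7) -> no change; set of 7 is {7}
Step 8: find(4) -> no change; set of 4 is {4, 5, 10, 11, 14, 15}
Step 9: find(7) -> no change; set of 7 is {7}
Step 10: find(7) -> no change; set of 7 is {7}
Step 11: union(2, 10) -> merged; set of 2 now {2, 4, 5, 10, 11, 14, 15}
Step 12: union(6, 5) -> merged; set of 6 now {2, 4, 5, 6, 10, 11, 14, 15}
Step 13: union(10, 3) -> merged; set of 10 now {2, 3, 4, 5, 6, 10, 11, 14, 15}
Step 14: find(0) -> no change; set of 0 is {0}
Step 15: find(13) -> no change; set of 13 is {13}
Step 16: union(13, 2) -> merged; set of 13 now {2, 3, 4, 5, 6, 10, 11, 13, 14, 15}
Step 17: find(3) -> no change; set of 3 is {2, 3, 4, 5, 6, 10, 11, 13, 14, 15}
Step 18: union(9, 5) -> merged; set of 9 now {2, 3, 4, 5, 6, 9, 10, 11, 13, 14, 15}
Step 19: union(8, 7) -> merged; set of 8 now {7, 8}
Step 20: union(10, 6) -> already same set; set of 10 now {2, 3, 4, 5, 6, 9, 10, 11, 13, 14, 15}
Step 21: find(15) -> no change; set of 15 is {2, 3, 4, 5, 6, 9, 10, 11, 13, 14, 15}
Step 22: union(0, 1) -> merged; set of 0 now {0, 1}
Step 23: union(6, 1) -> merged; set of 6 now {0, 1, 2, 3, 4, 5, 6, 9, 10, 11, 13, 14, 15}
Step 24: union(4, 8) -> merged; set of 4 now {0, 1, 2, 3, 4, 5, 6, 7, 8, 9, 10, 11, 13, 14, 15}
Step 25: union(6, 3) -> already same set; set of 6 now {0, 1, 2, 3, 4, 5, 6, 7, 8, 9, 10, 11, 13, 14, 15}
Step 26: union(2, 14) -> already same set; set of 2 now {0, 1, 2, 3, 4, 5, 6, 7, 8, 9, 10, 11, 13, 14, 15}
Step 27: find(8) -> no change; set of 8 is {0, 1, 2, 3, 4, 5, 6, 7, 8, 9, 10, 11, 13, 14, 15}
Set of 5: {0, 1, 2, 3, 4, 5, 6, 7, 8, 9, 10, 11, 13, 14, 15}; 3 is a member.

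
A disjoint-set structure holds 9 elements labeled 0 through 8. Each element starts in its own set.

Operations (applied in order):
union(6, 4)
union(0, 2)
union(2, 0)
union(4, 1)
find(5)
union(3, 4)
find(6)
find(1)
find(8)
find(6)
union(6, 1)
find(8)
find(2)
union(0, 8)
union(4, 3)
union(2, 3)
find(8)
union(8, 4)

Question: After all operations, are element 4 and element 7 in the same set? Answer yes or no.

Step 1: union(6, 4) -> merged; set of 6 now {4, 6}
Step 2: union(0, 2) -> merged; set of 0 now {0, 2}
Step 3: union(2, 0) -> already same set; set of 2 now {0, 2}
Step 4: union(4, 1) -> merged; set of 4 now {1, 4, 6}
Step 5: find(5) -> no change; set of 5 is {5}
Step 6: union(3, 4) -> merged; set of 3 now {1, 3, 4, 6}
Step 7: find(6) -> no change; set of 6 is {1, 3, 4, 6}
Step 8: find(1) -> no change; set of 1 is {1, 3, 4, 6}
Step 9: find(8) -> no change; set of 8 is {8}
Step 10: find(6) -> no change; set of 6 is {1, 3, 4, 6}
Step 11: union(6, 1) -> already same set; set of 6 now {1, 3, 4, 6}
Step 12: find(8) -> no change; set of 8 is {8}
Step 13: find(2) -> no change; set of 2 is {0, 2}
Step 14: union(0, 8) -> merged; set of 0 now {0, 2, 8}
Step 15: union(4, 3) -> already same set; set of 4 now {1, 3, 4, 6}
Step 16: union(2, 3) -> merged; set of 2 now {0, 1, 2, 3, 4, 6, 8}
Step 17: find(8) -> no change; set of 8 is {0, 1, 2, 3, 4, 6, 8}
Step 18: union(8, 4) -> already same set; set of 8 now {0, 1, 2, 3, 4, 6, 8}
Set of 4: {0, 1, 2, 3, 4, 6, 8}; 7 is not a member.

Answer: no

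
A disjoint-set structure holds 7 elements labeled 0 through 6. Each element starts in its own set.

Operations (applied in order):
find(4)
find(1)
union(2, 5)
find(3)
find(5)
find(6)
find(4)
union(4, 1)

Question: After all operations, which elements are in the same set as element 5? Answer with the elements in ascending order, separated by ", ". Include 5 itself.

Step 1: find(4) -> no change; set of 4 is {4}
Step 2: find(1) -> no change; set of 1 is {1}
Step 3: union(2, 5) -> merged; set of 2 now {2, 5}
Step 4: find(3) -> no change; set of 3 is {3}
Step 5: find(5) -> no change; set of 5 is {2, 5}
Step 6: find(6) -> no change; set of 6 is {6}
Step 7: find(4) -> no change; set of 4 is {4}
Step 8: union(4, 1) -> merged; set of 4 now {1, 4}
Component of 5: {2, 5}

Answer: 2, 5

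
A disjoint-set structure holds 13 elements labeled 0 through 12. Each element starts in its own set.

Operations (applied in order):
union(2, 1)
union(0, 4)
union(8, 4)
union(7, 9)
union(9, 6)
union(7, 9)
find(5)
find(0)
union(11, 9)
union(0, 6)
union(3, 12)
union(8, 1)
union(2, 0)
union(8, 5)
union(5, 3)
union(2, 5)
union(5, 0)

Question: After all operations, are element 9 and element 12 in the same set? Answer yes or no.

Answer: yes

Derivation:
Step 1: union(2, 1) -> merged; set of 2 now {1, 2}
Step 2: union(0, 4) -> merged; set of 0 now {0, 4}
Step 3: union(8, 4) -> merged; set of 8 now {0, 4, 8}
Step 4: union(7, 9) -> merged; set of 7 now {7, 9}
Step 5: union(9, 6) -> merged; set of 9 now {6, 7, 9}
Step 6: union(7, 9) -> already same set; set of 7 now {6, 7, 9}
Step 7: find(5) -> no change; set of 5 is {5}
Step 8: find(0) -> no change; set of 0 is {0, 4, 8}
Step 9: union(11, 9) -> merged; set of 11 now {6, 7, 9, 11}
Step 10: union(0, 6) -> merged; set of 0 now {0, 4, 6, 7, 8, 9, 11}
Step 11: union(3, 12) -> merged; set of 3 now {3, 12}
Step 12: union(8, 1) -> merged; set of 8 now {0, 1, 2, 4, 6, 7, 8, 9, 11}
Step 13: union(2, 0) -> already same set; set of 2 now {0, 1, 2, 4, 6, 7, 8, 9, 11}
Step 14: union(8, 5) -> merged; set of 8 now {0, 1, 2, 4, 5, 6, 7, 8, 9, 11}
Step 15: union(5, 3) -> merged; set of 5 now {0, 1, 2, 3, 4, 5, 6, 7, 8, 9, 11, 12}
Step 16: union(2, 5) -> already same set; set of 2 now {0, 1, 2, 3, 4, 5, 6, 7, 8, 9, 11, 12}
Step 17: union(5, 0) -> already same set; set of 5 now {0, 1, 2, 3, 4, 5, 6, 7, 8, 9, 11, 12}
Set of 9: {0, 1, 2, 3, 4, 5, 6, 7, 8, 9, 11, 12}; 12 is a member.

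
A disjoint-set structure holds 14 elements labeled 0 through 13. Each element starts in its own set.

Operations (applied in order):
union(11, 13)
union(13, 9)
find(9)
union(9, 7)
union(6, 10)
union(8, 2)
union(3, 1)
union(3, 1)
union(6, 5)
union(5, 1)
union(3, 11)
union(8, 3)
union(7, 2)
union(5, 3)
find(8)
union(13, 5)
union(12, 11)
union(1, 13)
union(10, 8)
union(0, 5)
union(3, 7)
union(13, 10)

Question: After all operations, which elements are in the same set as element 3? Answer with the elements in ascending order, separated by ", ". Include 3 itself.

Answer: 0, 1, 2, 3, 5, 6, 7, 8, 9, 10, 11, 12, 13

Derivation:
Step 1: union(11, 13) -> merged; set of 11 now {11, 13}
Step 2: union(13, 9) -> merged; set of 13 now {9, 11, 13}
Step 3: find(9) -> no change; set of 9 is {9, 11, 13}
Step 4: union(9, 7) -> merged; set of 9 now {7, 9, 11, 13}
Step 5: union(6, 10) -> merged; set of 6 now {6, 10}
Step 6: union(8, 2) -> merged; set of 8 now {2, 8}
Step 7: union(3, 1) -> merged; set of 3 now {1, 3}
Step 8: union(3, 1) -> already same set; set of 3 now {1, 3}
Step 9: union(6, 5) -> merged; set of 6 now {5, 6, 10}
Step 10: union(5, 1) -> merged; set of 5 now {1, 3, 5, 6, 10}
Step 11: union(3, 11) -> merged; set of 3 now {1, 3, 5, 6, 7, 9, 10, 11, 13}
Step 12: union(8, 3) -> merged; set of 8 now {1, 2, 3, 5, 6, 7, 8, 9, 10, 11, 13}
Step 13: union(7, 2) -> already same set; set of 7 now {1, 2, 3, 5, 6, 7, 8, 9, 10, 11, 13}
Step 14: union(5, 3) -> already same set; set of 5 now {1, 2, 3, 5, 6, 7, 8, 9, 10, 11, 13}
Step 15: find(8) -> no change; set of 8 is {1, 2, 3, 5, 6, 7, 8, 9, 10, 11, 13}
Step 16: union(13, 5) -> already same set; set of 13 now {1, 2, 3, 5, 6, 7, 8, 9, 10, 11, 13}
Step 17: union(12, 11) -> merged; set of 12 now {1, 2, 3, 5, 6, 7, 8, 9, 10, 11, 12, 13}
Step 18: union(1, 13) -> already same set; set of 1 now {1, 2, 3, 5, 6, 7, 8, 9, 10, 11, 12, 13}
Step 19: union(10, 8) -> already same set; set of 10 now {1, 2, 3, 5, 6, 7, 8, 9, 10, 11, 12, 13}
Step 20: union(0, 5) -> merged; set of 0 now {0, 1, 2, 3, 5, 6, 7, 8, 9, 10, 11, 12, 13}
Step 21: union(3, 7) -> already same set; set of 3 now {0, 1, 2, 3, 5, 6, 7, 8, 9, 10, 11, 12, 13}
Step 22: union(13, 10) -> already same set; set of 13 now {0, 1, 2, 3, 5, 6, 7, 8, 9, 10, 11, 12, 13}
Component of 3: {0, 1, 2, 3, 5, 6, 7, 8, 9, 10, 11, 12, 13}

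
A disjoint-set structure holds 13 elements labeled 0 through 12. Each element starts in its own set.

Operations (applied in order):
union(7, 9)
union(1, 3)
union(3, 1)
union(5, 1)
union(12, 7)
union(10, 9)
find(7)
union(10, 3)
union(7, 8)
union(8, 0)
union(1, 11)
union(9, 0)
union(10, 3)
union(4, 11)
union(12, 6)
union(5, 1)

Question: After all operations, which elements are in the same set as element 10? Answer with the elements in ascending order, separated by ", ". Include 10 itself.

Step 1: union(7, 9) -> merged; set of 7 now {7, 9}
Step 2: union(1, 3) -> merged; set of 1 now {1, 3}
Step 3: union(3, 1) -> already same set; set of 3 now {1, 3}
Step 4: union(5, 1) -> merged; set of 5 now {1, 3, 5}
Step 5: union(12, 7) -> merged; set of 12 now {7, 9, 12}
Step 6: union(10, 9) -> merged; set of 10 now {7, 9, 10, 12}
Step 7: find(7) -> no change; set of 7 is {7, 9, 10, 12}
Step 8: union(10, 3) -> merged; set of 10 now {1, 3, 5, 7, 9, 10, 12}
Step 9: union(7, 8) -> merged; set of 7 now {1, 3, 5, 7, 8, 9, 10, 12}
Step 10: union(8, 0) -> merged; set of 8 now {0, 1, 3, 5, 7, 8, 9, 10, 12}
Step 11: union(1, 11) -> merged; set of 1 now {0, 1, 3, 5, 7, 8, 9, 10, 11, 12}
Step 12: union(9, 0) -> already same set; set of 9 now {0, 1, 3, 5, 7, 8, 9, 10, 11, 12}
Step 13: union(10, 3) -> already same set; set of 10 now {0, 1, 3, 5, 7, 8, 9, 10, 11, 12}
Step 14: union(4, 11) -> merged; set of 4 now {0, 1, 3, 4, 5, 7, 8, 9, 10, 11, 12}
Step 15: union(12, 6) -> merged; set of 12 now {0, 1, 3, 4, 5, 6, 7, 8, 9, 10, 11, 12}
Step 16: union(5, 1) -> already same set; set of 5 now {0, 1, 3, 4, 5, 6, 7, 8, 9, 10, 11, 12}
Component of 10: {0, 1, 3, 4, 5, 6, 7, 8, 9, 10, 11, 12}

Answer: 0, 1, 3, 4, 5, 6, 7, 8, 9, 10, 11, 12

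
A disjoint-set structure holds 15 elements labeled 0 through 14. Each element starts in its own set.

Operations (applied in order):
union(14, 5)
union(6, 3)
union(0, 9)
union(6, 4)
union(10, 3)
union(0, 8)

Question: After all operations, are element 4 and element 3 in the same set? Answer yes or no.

Step 1: union(14, 5) -> merged; set of 14 now {5, 14}
Step 2: union(6, 3) -> merged; set of 6 now {3, 6}
Step 3: union(0, 9) -> merged; set of 0 now {0, 9}
Step 4: union(6, 4) -> merged; set of 6 now {3, 4, 6}
Step 5: union(10, 3) -> merged; set of 10 now {3, 4, 6, 10}
Step 6: union(0, 8) -> merged; set of 0 now {0, 8, 9}
Set of 4: {3, 4, 6, 10}; 3 is a member.

Answer: yes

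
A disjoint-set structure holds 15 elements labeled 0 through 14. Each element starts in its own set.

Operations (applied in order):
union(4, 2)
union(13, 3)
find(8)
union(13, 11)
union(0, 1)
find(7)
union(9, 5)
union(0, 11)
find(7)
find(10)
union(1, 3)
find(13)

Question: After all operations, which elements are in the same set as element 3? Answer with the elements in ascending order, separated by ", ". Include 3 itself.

Answer: 0, 1, 3, 11, 13

Derivation:
Step 1: union(4, 2) -> merged; set of 4 now {2, 4}
Step 2: union(13, 3) -> merged; set of 13 now {3, 13}
Step 3: find(8) -> no change; set of 8 is {8}
Step 4: union(13, 11) -> merged; set of 13 now {3, 11, 13}
Step 5: union(0, 1) -> merged; set of 0 now {0, 1}
Step 6: find(7) -> no change; set of 7 is {7}
Step 7: union(9, 5) -> merged; set of 9 now {5, 9}
Step 8: union(0, 11) -> merged; set of 0 now {0, 1, 3, 11, 13}
Step 9: find(7) -> no change; set of 7 is {7}
Step 10: find(10) -> no change; set of 10 is {10}
Step 11: union(1, 3) -> already same set; set of 1 now {0, 1, 3, 11, 13}
Step 12: find(13) -> no change; set of 13 is {0, 1, 3, 11, 13}
Component of 3: {0, 1, 3, 11, 13}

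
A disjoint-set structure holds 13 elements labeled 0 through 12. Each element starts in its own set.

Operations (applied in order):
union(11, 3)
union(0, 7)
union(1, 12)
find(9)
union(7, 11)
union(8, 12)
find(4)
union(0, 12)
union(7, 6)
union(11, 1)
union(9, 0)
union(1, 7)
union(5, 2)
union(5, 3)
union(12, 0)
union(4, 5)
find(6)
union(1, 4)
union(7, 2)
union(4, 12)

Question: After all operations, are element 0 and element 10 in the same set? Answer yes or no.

Answer: no

Derivation:
Step 1: union(11, 3) -> merged; set of 11 now {3, 11}
Step 2: union(0, 7) -> merged; set of 0 now {0, 7}
Step 3: union(1, 12) -> merged; set of 1 now {1, 12}
Step 4: find(9) -> no change; set of 9 is {9}
Step 5: union(7, 11) -> merged; set of 7 now {0, 3, 7, 11}
Step 6: union(8, 12) -> merged; set of 8 now {1, 8, 12}
Step 7: find(4) -> no change; set of 4 is {4}
Step 8: union(0, 12) -> merged; set of 0 now {0, 1, 3, 7, 8, 11, 12}
Step 9: union(7, 6) -> merged; set of 7 now {0, 1, 3, 6, 7, 8, 11, 12}
Step 10: union(11, 1) -> already same set; set of 11 now {0, 1, 3, 6, 7, 8, 11, 12}
Step 11: union(9, 0) -> merged; set of 9 now {0, 1, 3, 6, 7, 8, 9, 11, 12}
Step 12: union(1, 7) -> already same set; set of 1 now {0, 1, 3, 6, 7, 8, 9, 11, 12}
Step 13: union(5, 2) -> merged; set of 5 now {2, 5}
Step 14: union(5, 3) -> merged; set of 5 now {0, 1, 2, 3, 5, 6, 7, 8, 9, 11, 12}
Step 15: union(12, 0) -> already same set; set of 12 now {0, 1, 2, 3, 5, 6, 7, 8, 9, 11, 12}
Step 16: union(4, 5) -> merged; set of 4 now {0, 1, 2, 3, 4, 5, 6, 7, 8, 9, 11, 12}
Step 17: find(6) -> no change; set of 6 is {0, 1, 2, 3, 4, 5, 6, 7, 8, 9, 11, 12}
Step 18: union(1, 4) -> already same set; set of 1 now {0, 1, 2, 3, 4, 5, 6, 7, 8, 9, 11, 12}
Step 19: union(7, 2) -> already same set; set of 7 now {0, 1, 2, 3, 4, 5, 6, 7, 8, 9, 11, 12}
Step 20: union(4, 12) -> already same set; set of 4 now {0, 1, 2, 3, 4, 5, 6, 7, 8, 9, 11, 12}
Set of 0: {0, 1, 2, 3, 4, 5, 6, 7, 8, 9, 11, 12}; 10 is not a member.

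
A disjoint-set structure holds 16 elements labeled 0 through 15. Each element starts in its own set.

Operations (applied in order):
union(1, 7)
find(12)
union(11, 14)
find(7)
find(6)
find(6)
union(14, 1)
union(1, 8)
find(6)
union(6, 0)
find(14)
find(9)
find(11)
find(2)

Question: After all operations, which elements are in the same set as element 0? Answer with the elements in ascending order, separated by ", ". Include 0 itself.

Answer: 0, 6

Derivation:
Step 1: union(1, 7) -> merged; set of 1 now {1, 7}
Step 2: find(12) -> no change; set of 12 is {12}
Step 3: union(11, 14) -> merged; set of 11 now {11, 14}
Step 4: find(7) -> no change; set of 7 is {1, 7}
Step 5: find(6) -> no change; set of 6 is {6}
Step 6: find(6) -> no change; set of 6 is {6}
Step 7: union(14, 1) -> merged; set of 14 now {1, 7, 11, 14}
Step 8: union(1, 8) -> merged; set of 1 now {1, 7, 8, 11, 14}
Step 9: find(6) -> no change; set of 6 is {6}
Step 10: union(6, 0) -> merged; set of 6 now {0, 6}
Step 11: find(14) -> no change; set of 14 is {1, 7, 8, 11, 14}
Step 12: find(9) -> no change; set of 9 is {9}
Step 13: find(11) -> no change; set of 11 is {1, 7, 8, 11, 14}
Step 14: find(2) -> no change; set of 2 is {2}
Component of 0: {0, 6}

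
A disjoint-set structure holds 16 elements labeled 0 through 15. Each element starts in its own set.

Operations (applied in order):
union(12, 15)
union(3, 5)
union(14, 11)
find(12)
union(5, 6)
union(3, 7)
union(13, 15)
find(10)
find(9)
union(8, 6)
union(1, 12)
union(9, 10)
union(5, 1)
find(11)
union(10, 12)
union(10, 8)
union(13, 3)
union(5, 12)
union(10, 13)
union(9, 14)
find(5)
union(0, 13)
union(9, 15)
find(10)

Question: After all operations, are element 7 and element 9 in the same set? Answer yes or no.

Step 1: union(12, 15) -> merged; set of 12 now {12, 15}
Step 2: union(3, 5) -> merged; set of 3 now {3, 5}
Step 3: union(14, 11) -> merged; set of 14 now {11, 14}
Step 4: find(12) -> no change; set of 12 is {12, 15}
Step 5: union(5, 6) -> merged; set of 5 now {3, 5, 6}
Step 6: union(3, 7) -> merged; set of 3 now {3, 5, 6, 7}
Step 7: union(13, 15) -> merged; set of 13 now {12, 13, 15}
Step 8: find(10) -> no change; set of 10 is {10}
Step 9: find(9) -> no change; set of 9 is {9}
Step 10: union(8, 6) -> merged; set of 8 now {3, 5, 6, 7, 8}
Step 11: union(1, 12) -> merged; set of 1 now {1, 12, 13, 15}
Step 12: union(9, 10) -> merged; set of 9 now {9, 10}
Step 13: union(5, 1) -> merged; set of 5 now {1, 3, 5, 6, 7, 8, 12, 13, 15}
Step 14: find(11) -> no change; set of 11 is {11, 14}
Step 15: union(10, 12) -> merged; set of 10 now {1, 3, 5, 6, 7, 8, 9, 10, 12, 13, 15}
Step 16: union(10, 8) -> already same set; set of 10 now {1, 3, 5, 6, 7, 8, 9, 10, 12, 13, 15}
Step 17: union(13, 3) -> already same set; set of 13 now {1, 3, 5, 6, 7, 8, 9, 10, 12, 13, 15}
Step 18: union(5, 12) -> already same set; set of 5 now {1, 3, 5, 6, 7, 8, 9, 10, 12, 13, 15}
Step 19: union(10, 13) -> already same set; set of 10 now {1, 3, 5, 6, 7, 8, 9, 10, 12, 13, 15}
Step 20: union(9, 14) -> merged; set of 9 now {1, 3, 5, 6, 7, 8, 9, 10, 11, 12, 13, 14, 15}
Step 21: find(5) -> no change; set of 5 is {1, 3, 5, 6, 7, 8, 9, 10, 11, 12, 13, 14, 15}
Step 22: union(0, 13) -> merged; set of 0 now {0, 1, 3, 5, 6, 7, 8, 9, 10, 11, 12, 13, 14, 15}
Step 23: union(9, 15) -> already same set; set of 9 now {0, 1, 3, 5, 6, 7, 8, 9, 10, 11, 12, 13, 14, 15}
Step 24: find(10) -> no change; set of 10 is {0, 1, 3, 5, 6, 7, 8, 9, 10, 11, 12, 13, 14, 15}
Set of 7: {0, 1, 3, 5, 6, 7, 8, 9, 10, 11, 12, 13, 14, 15}; 9 is a member.

Answer: yes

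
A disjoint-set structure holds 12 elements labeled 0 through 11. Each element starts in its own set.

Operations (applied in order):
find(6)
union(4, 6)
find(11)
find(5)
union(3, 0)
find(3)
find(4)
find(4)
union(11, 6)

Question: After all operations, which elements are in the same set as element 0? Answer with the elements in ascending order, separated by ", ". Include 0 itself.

Answer: 0, 3

Derivation:
Step 1: find(6) -> no change; set of 6 is {6}
Step 2: union(4, 6) -> merged; set of 4 now {4, 6}
Step 3: find(11) -> no change; set of 11 is {11}
Step 4: find(5) -> no change; set of 5 is {5}
Step 5: union(3, 0) -> merged; set of 3 now {0, 3}
Step 6: find(3) -> no change; set of 3 is {0, 3}
Step 7: find(4) -> no change; set of 4 is {4, 6}
Step 8: find(4) -> no change; set of 4 is {4, 6}
Step 9: union(11, 6) -> merged; set of 11 now {4, 6, 11}
Component of 0: {0, 3}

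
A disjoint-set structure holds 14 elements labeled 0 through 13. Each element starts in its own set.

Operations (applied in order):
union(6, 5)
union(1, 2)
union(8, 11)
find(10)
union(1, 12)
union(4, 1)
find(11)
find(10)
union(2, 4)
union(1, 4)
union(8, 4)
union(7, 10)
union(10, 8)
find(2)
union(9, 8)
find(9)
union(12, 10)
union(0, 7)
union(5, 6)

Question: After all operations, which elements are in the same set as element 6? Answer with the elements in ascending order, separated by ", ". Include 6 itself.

Answer: 5, 6

Derivation:
Step 1: union(6, 5) -> merged; set of 6 now {5, 6}
Step 2: union(1, 2) -> merged; set of 1 now {1, 2}
Step 3: union(8, 11) -> merged; set of 8 now {8, 11}
Step 4: find(10) -> no change; set of 10 is {10}
Step 5: union(1, 12) -> merged; set of 1 now {1, 2, 12}
Step 6: union(4, 1) -> merged; set of 4 now {1, 2, 4, 12}
Step 7: find(11) -> no change; set of 11 is {8, 11}
Step 8: find(10) -> no change; set of 10 is {10}
Step 9: union(2, 4) -> already same set; set of 2 now {1, 2, 4, 12}
Step 10: union(1, 4) -> already same set; set of 1 now {1, 2, 4, 12}
Step 11: union(8, 4) -> merged; set of 8 now {1, 2, 4, 8, 11, 12}
Step 12: union(7, 10) -> merged; set of 7 now {7, 10}
Step 13: union(10, 8) -> merged; set of 10 now {1, 2, 4, 7, 8, 10, 11, 12}
Step 14: find(2) -> no change; set of 2 is {1, 2, 4, 7, 8, 10, 11, 12}
Step 15: union(9, 8) -> merged; set of 9 now {1, 2, 4, 7, 8, 9, 10, 11, 12}
Step 16: find(9) -> no change; set of 9 is {1, 2, 4, 7, 8, 9, 10, 11, 12}
Step 17: union(12, 10) -> already same set; set of 12 now {1, 2, 4, 7, 8, 9, 10, 11, 12}
Step 18: union(0, 7) -> merged; set of 0 now {0, 1, 2, 4, 7, 8, 9, 10, 11, 12}
Step 19: union(5, 6) -> already same set; set of 5 now {5, 6}
Component of 6: {5, 6}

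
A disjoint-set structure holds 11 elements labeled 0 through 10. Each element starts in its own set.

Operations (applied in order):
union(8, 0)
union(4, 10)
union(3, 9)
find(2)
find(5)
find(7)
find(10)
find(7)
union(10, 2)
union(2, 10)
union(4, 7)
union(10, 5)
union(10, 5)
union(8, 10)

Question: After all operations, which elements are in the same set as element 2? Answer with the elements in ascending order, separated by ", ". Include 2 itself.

Answer: 0, 2, 4, 5, 7, 8, 10

Derivation:
Step 1: union(8, 0) -> merged; set of 8 now {0, 8}
Step 2: union(4, 10) -> merged; set of 4 now {4, 10}
Step 3: union(3, 9) -> merged; set of 3 now {3, 9}
Step 4: find(2) -> no change; set of 2 is {2}
Step 5: find(5) -> no change; set of 5 is {5}
Step 6: find(7) -> no change; set of 7 is {7}
Step 7: find(10) -> no change; set of 10 is {4, 10}
Step 8: find(7) -> no change; set of 7 is {7}
Step 9: union(10, 2) -> merged; set of 10 now {2, 4, 10}
Step 10: union(2, 10) -> already same set; set of 2 now {2, 4, 10}
Step 11: union(4, 7) -> merged; set of 4 now {2, 4, 7, 10}
Step 12: union(10, 5) -> merged; set of 10 now {2, 4, 5, 7, 10}
Step 13: union(10, 5) -> already same set; set of 10 now {2, 4, 5, 7, 10}
Step 14: union(8, 10) -> merged; set of 8 now {0, 2, 4, 5, 7, 8, 10}
Component of 2: {0, 2, 4, 5, 7, 8, 10}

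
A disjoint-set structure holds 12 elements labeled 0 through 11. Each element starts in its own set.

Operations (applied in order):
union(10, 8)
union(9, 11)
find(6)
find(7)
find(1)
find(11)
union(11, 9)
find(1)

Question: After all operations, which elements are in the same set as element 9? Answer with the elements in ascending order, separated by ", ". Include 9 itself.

Answer: 9, 11

Derivation:
Step 1: union(10, 8) -> merged; set of 10 now {8, 10}
Step 2: union(9, 11) -> merged; set of 9 now {9, 11}
Step 3: find(6) -> no change; set of 6 is {6}
Step 4: find(7) -> no change; set of 7 is {7}
Step 5: find(1) -> no change; set of 1 is {1}
Step 6: find(11) -> no change; set of 11 is {9, 11}
Step 7: union(11, 9) -> already same set; set of 11 now {9, 11}
Step 8: find(1) -> no change; set of 1 is {1}
Component of 9: {9, 11}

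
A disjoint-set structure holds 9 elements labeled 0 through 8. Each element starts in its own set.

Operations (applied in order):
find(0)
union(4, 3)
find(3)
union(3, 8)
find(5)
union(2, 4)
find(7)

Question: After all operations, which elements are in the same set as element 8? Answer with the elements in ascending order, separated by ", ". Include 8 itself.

Answer: 2, 3, 4, 8

Derivation:
Step 1: find(0) -> no change; set of 0 is {0}
Step 2: union(4, 3) -> merged; set of 4 now {3, 4}
Step 3: find(3) -> no change; set of 3 is {3, 4}
Step 4: union(3, 8) -> merged; set of 3 now {3, 4, 8}
Step 5: find(5) -> no change; set of 5 is {5}
Step 6: union(2, 4) -> merged; set of 2 now {2, 3, 4, 8}
Step 7: find(7) -> no change; set of 7 is {7}
Component of 8: {2, 3, 4, 8}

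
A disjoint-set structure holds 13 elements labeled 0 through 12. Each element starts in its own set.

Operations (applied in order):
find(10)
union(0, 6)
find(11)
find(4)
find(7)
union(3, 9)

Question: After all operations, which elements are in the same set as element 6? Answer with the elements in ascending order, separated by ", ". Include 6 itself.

Answer: 0, 6

Derivation:
Step 1: find(10) -> no change; set of 10 is {10}
Step 2: union(0, 6) -> merged; set of 0 now {0, 6}
Step 3: find(11) -> no change; set of 11 is {11}
Step 4: find(4) -> no change; set of 4 is {4}
Step 5: find(7) -> no change; set of 7 is {7}
Step 6: union(3, 9) -> merged; set of 3 now {3, 9}
Component of 6: {0, 6}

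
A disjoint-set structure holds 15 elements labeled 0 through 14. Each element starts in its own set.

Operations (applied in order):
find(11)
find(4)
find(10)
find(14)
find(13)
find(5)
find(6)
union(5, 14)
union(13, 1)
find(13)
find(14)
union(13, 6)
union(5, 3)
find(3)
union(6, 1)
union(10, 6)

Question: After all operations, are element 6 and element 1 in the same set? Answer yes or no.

Step 1: find(11) -> no change; set of 11 is {11}
Step 2: find(4) -> no change; set of 4 is {4}
Step 3: find(10) -> no change; set of 10 is {10}
Step 4: find(14) -> no change; set of 14 is {14}
Step 5: find(13) -> no change; set of 13 is {13}
Step 6: find(5) -> no change; set of 5 is {5}
Step 7: find(6) -> no change; set of 6 is {6}
Step 8: union(5, 14) -> merged; set of 5 now {5, 14}
Step 9: union(13, 1) -> merged; set of 13 now {1, 13}
Step 10: find(13) -> no change; set of 13 is {1, 13}
Step 11: find(14) -> no change; set of 14 is {5, 14}
Step 12: union(13, 6) -> merged; set of 13 now {1, 6, 13}
Step 13: union(5, 3) -> merged; set of 5 now {3, 5, 14}
Step 14: find(3) -> no change; set of 3 is {3, 5, 14}
Step 15: union(6, 1) -> already same set; set of 6 now {1, 6, 13}
Step 16: union(10, 6) -> merged; set of 10 now {1, 6, 10, 13}
Set of 6: {1, 6, 10, 13}; 1 is a member.

Answer: yes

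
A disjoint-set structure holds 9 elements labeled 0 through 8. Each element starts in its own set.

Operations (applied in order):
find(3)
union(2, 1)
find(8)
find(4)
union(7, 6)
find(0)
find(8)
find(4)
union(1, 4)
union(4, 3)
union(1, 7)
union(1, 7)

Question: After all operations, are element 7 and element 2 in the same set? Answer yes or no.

Answer: yes

Derivation:
Step 1: find(3) -> no change; set of 3 is {3}
Step 2: union(2, 1) -> merged; set of 2 now {1, 2}
Step 3: find(8) -> no change; set of 8 is {8}
Step 4: find(4) -> no change; set of 4 is {4}
Step 5: union(7, 6) -> merged; set of 7 now {6, 7}
Step 6: find(0) -> no change; set of 0 is {0}
Step 7: find(8) -> no change; set of 8 is {8}
Step 8: find(4) -> no change; set of 4 is {4}
Step 9: union(1, 4) -> merged; set of 1 now {1, 2, 4}
Step 10: union(4, 3) -> merged; set of 4 now {1, 2, 3, 4}
Step 11: union(1, 7) -> merged; set of 1 now {1, 2, 3, 4, 6, 7}
Step 12: union(1, 7) -> already same set; set of 1 now {1, 2, 3, 4, 6, 7}
Set of 7: {1, 2, 3, 4, 6, 7}; 2 is a member.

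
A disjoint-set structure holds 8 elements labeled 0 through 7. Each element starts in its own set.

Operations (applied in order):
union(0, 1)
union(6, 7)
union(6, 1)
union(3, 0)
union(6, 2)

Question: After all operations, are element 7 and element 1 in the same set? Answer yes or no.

Step 1: union(0, 1) -> merged; set of 0 now {0, 1}
Step 2: union(6, 7) -> merged; set of 6 now {6, 7}
Step 3: union(6, 1) -> merged; set of 6 now {0, 1, 6, 7}
Step 4: union(3, 0) -> merged; set of 3 now {0, 1, 3, 6, 7}
Step 5: union(6, 2) -> merged; set of 6 now {0, 1, 2, 3, 6, 7}
Set of 7: {0, 1, 2, 3, 6, 7}; 1 is a member.

Answer: yes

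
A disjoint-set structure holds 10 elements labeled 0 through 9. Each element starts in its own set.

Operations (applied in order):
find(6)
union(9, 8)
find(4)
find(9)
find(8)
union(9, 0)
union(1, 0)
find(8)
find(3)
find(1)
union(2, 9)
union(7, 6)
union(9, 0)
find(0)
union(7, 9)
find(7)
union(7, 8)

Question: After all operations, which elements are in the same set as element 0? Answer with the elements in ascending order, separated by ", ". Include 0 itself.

Answer: 0, 1, 2, 6, 7, 8, 9

Derivation:
Step 1: find(6) -> no change; set of 6 is {6}
Step 2: union(9, 8) -> merged; set of 9 now {8, 9}
Step 3: find(4) -> no change; set of 4 is {4}
Step 4: find(9) -> no change; set of 9 is {8, 9}
Step 5: find(8) -> no change; set of 8 is {8, 9}
Step 6: union(9, 0) -> merged; set of 9 now {0, 8, 9}
Step 7: union(1, 0) -> merged; set of 1 now {0, 1, 8, 9}
Step 8: find(8) -> no change; set of 8 is {0, 1, 8, 9}
Step 9: find(3) -> no change; set of 3 is {3}
Step 10: find(1) -> no change; set of 1 is {0, 1, 8, 9}
Step 11: union(2, 9) -> merged; set of 2 now {0, 1, 2, 8, 9}
Step 12: union(7, 6) -> merged; set of 7 now {6, 7}
Step 13: union(9, 0) -> already same set; set of 9 now {0, 1, 2, 8, 9}
Step 14: find(0) -> no change; set of 0 is {0, 1, 2, 8, 9}
Step 15: union(7, 9) -> merged; set of 7 now {0, 1, 2, 6, 7, 8, 9}
Step 16: find(7) -> no change; set of 7 is {0, 1, 2, 6, 7, 8, 9}
Step 17: union(7, 8) -> already same set; set of 7 now {0, 1, 2, 6, 7, 8, 9}
Component of 0: {0, 1, 2, 6, 7, 8, 9}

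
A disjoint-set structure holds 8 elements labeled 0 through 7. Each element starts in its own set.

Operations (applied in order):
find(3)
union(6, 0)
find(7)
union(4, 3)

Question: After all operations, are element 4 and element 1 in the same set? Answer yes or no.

Step 1: find(3) -> no change; set of 3 is {3}
Step 2: union(6, 0) -> merged; set of 6 now {0, 6}
Step 3: find(7) -> no change; set of 7 is {7}
Step 4: union(4, 3) -> merged; set of 4 now {3, 4}
Set of 4: {3, 4}; 1 is not a member.

Answer: no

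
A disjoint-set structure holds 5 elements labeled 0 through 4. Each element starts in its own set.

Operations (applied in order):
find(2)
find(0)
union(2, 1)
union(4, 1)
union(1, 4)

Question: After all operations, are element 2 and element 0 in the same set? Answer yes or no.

Step 1: find(2) -> no change; set of 2 is {2}
Step 2: find(0) -> no change; set of 0 is {0}
Step 3: union(2, 1) -> merged; set of 2 now {1, 2}
Step 4: union(4, 1) -> merged; set of 4 now {1, 2, 4}
Step 5: union(1, 4) -> already same set; set of 1 now {1, 2, 4}
Set of 2: {1, 2, 4}; 0 is not a member.

Answer: no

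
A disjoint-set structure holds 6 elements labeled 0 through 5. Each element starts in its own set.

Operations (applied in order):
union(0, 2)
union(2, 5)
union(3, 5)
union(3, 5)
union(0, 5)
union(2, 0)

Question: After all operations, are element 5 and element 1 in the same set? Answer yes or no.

Answer: no

Derivation:
Step 1: union(0, 2) -> merged; set of 0 now {0, 2}
Step 2: union(2, 5) -> merged; set of 2 now {0, 2, 5}
Step 3: union(3, 5) -> merged; set of 3 now {0, 2, 3, 5}
Step 4: union(3, 5) -> already same set; set of 3 now {0, 2, 3, 5}
Step 5: union(0, 5) -> already same set; set of 0 now {0, 2, 3, 5}
Step 6: union(2, 0) -> already same set; set of 2 now {0, 2, 3, 5}
Set of 5: {0, 2, 3, 5}; 1 is not a member.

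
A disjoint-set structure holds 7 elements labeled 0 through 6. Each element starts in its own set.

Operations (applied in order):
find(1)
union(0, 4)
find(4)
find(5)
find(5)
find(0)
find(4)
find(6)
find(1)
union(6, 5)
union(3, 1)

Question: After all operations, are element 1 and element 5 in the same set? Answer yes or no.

Step 1: find(1) -> no change; set of 1 is {1}
Step 2: union(0, 4) -> merged; set of 0 now {0, 4}
Step 3: find(4) -> no change; set of 4 is {0, 4}
Step 4: find(5) -> no change; set of 5 is {5}
Step 5: find(5) -> no change; set of 5 is {5}
Step 6: find(0) -> no change; set of 0 is {0, 4}
Step 7: find(4) -> no change; set of 4 is {0, 4}
Step 8: find(6) -> no change; set of 6 is {6}
Step 9: find(1) -> no change; set of 1 is {1}
Step 10: union(6, 5) -> merged; set of 6 now {5, 6}
Step 11: union(3, 1) -> merged; set of 3 now {1, 3}
Set of 1: {1, 3}; 5 is not a member.

Answer: no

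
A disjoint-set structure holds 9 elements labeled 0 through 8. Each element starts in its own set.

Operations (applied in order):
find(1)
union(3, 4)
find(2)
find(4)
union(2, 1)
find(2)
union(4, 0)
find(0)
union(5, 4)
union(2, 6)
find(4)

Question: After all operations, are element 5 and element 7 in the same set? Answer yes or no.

Step 1: find(1) -> no change; set of 1 is {1}
Step 2: union(3, 4) -> merged; set of 3 now {3, 4}
Step 3: find(2) -> no change; set of 2 is {2}
Step 4: find(4) -> no change; set of 4 is {3, 4}
Step 5: union(2, 1) -> merged; set of 2 now {1, 2}
Step 6: find(2) -> no change; set of 2 is {1, 2}
Step 7: union(4, 0) -> merged; set of 4 now {0, 3, 4}
Step 8: find(0) -> no change; set of 0 is {0, 3, 4}
Step 9: union(5, 4) -> merged; set of 5 now {0, 3, 4, 5}
Step 10: union(2, 6) -> merged; set of 2 now {1, 2, 6}
Step 11: find(4) -> no change; set of 4 is {0, 3, 4, 5}
Set of 5: {0, 3, 4, 5}; 7 is not a member.

Answer: no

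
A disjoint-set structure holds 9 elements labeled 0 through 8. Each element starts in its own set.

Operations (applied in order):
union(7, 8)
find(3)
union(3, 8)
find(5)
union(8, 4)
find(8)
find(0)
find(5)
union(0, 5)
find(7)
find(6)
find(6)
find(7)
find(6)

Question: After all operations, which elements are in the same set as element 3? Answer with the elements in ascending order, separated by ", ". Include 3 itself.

Step 1: union(7, 8) -> merged; set of 7 now {7, 8}
Step 2: find(3) -> no change; set of 3 is {3}
Step 3: union(3, 8) -> merged; set of 3 now {3, 7, 8}
Step 4: find(5) -> no change; set of 5 is {5}
Step 5: union(8, 4) -> merged; set of 8 now {3, 4, 7, 8}
Step 6: find(8) -> no change; set of 8 is {3, 4, 7, 8}
Step 7: find(0) -> no change; set of 0 is {0}
Step 8: find(5) -> no change; set of 5 is {5}
Step 9: union(0, 5) -> merged; set of 0 now {0, 5}
Step 10: find(7) -> no change; set of 7 is {3, 4, 7, 8}
Step 11: find(6) -> no change; set of 6 is {6}
Step 12: find(6) -> no change; set of 6 is {6}
Step 13: find(7) -> no change; set of 7 is {3, 4, 7, 8}
Step 14: find(6) -> no change; set of 6 is {6}
Component of 3: {3, 4, 7, 8}

Answer: 3, 4, 7, 8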